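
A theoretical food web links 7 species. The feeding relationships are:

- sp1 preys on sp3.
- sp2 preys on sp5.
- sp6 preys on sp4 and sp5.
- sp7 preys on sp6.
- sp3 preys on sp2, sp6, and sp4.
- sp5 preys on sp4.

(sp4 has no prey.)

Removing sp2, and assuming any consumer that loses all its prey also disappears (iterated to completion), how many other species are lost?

Remove sp2.
Every predator of it retains at least one other prey: sp3 still has sp4, sp6.
No consumer loses all prey, so no secondary extinctions occur.

0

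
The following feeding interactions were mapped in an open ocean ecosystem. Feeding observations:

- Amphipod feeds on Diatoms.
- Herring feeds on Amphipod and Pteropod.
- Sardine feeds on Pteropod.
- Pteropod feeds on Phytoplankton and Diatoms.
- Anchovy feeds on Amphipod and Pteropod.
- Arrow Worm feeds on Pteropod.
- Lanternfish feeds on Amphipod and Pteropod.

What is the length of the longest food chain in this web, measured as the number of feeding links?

2 links

One longest chain: Diatoms → Amphipod → Herring.
It has 3 species and 2 links.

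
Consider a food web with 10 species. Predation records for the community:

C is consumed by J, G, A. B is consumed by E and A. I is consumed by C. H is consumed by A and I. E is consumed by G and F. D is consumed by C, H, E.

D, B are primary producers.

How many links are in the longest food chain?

One longest chain: D → H → I → C → G.
It has 5 species and 4 links.

4 links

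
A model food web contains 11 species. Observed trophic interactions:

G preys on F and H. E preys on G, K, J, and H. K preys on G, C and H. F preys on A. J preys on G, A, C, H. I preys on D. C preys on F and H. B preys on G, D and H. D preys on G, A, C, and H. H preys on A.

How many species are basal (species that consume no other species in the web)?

1

Basal species (no prey listed): A.
Count: 1.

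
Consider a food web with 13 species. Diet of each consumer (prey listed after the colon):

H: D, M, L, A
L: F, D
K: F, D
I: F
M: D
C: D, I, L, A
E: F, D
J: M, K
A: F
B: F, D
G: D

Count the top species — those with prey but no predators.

Top species (has prey, but nothing eats it): B, G, E, J, C, H.
Count: 6.

6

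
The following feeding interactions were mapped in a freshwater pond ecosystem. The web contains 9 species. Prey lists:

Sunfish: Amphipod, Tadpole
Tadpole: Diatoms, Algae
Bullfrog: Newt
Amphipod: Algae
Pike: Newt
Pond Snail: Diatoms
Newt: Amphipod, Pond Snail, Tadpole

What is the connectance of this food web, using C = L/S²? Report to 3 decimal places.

C = 0.136

The web has S = 9 species and L = 11 feeding links.
C = L / S² = 11 / 81 = 0.1358 ≈ 0.136.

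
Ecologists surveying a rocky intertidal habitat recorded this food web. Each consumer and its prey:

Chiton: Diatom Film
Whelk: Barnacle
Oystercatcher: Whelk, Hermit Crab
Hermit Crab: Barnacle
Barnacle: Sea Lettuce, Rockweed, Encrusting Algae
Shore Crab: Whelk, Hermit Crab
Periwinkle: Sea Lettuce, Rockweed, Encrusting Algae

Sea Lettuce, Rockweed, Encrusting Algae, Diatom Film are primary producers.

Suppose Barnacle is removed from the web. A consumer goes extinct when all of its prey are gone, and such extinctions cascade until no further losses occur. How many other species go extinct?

Remove Barnacle.
Round 1: Whelk (all prey gone), Hermit Crab (all prey gone) → extinct.
Round 2: Shore Crab (all prey gone), Oystercatcher (all prey gone) → extinct.
No further losses. Total secondary extinctions: 4.

4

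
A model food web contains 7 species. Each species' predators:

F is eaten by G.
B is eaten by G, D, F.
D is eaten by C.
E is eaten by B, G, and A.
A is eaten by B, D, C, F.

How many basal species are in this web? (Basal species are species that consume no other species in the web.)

1

Basal species (no prey listed): E.
Count: 1.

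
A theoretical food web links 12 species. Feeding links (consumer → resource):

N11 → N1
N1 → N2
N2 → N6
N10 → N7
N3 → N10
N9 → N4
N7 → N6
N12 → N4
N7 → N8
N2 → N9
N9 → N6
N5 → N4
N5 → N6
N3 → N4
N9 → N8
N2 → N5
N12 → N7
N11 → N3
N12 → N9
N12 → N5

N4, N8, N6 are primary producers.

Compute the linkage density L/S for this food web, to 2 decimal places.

L/S = 1.67

There are L = 20 links among S = 12 species.
L/S = 20/12 = 1.6667 ≈ 1.67.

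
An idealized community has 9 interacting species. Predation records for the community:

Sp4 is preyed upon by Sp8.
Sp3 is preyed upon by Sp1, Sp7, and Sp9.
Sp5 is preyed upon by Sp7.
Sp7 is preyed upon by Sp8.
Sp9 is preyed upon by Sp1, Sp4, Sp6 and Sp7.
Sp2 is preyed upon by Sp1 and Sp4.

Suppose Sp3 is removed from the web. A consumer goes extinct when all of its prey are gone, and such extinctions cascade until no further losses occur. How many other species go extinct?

Remove Sp3.
Round 1: Sp9 (all prey gone) → extinct.
Round 2: Sp6 (all prey gone) → extinct.
No further losses. Total secondary extinctions: 2.

2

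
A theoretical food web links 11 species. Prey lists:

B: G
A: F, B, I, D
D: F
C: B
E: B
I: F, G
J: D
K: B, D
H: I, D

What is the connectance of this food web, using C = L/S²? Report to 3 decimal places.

C = 0.124

The web has S = 11 species and L = 15 feeding links.
C = L / S² = 15 / 121 = 0.1240 ≈ 0.124.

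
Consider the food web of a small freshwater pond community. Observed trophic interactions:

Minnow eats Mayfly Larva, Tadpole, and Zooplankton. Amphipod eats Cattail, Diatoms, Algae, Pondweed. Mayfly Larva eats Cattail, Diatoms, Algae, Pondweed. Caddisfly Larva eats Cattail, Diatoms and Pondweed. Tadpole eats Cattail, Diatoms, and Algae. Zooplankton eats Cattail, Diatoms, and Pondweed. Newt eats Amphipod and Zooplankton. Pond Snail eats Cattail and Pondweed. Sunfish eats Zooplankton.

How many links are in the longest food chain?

2 links

One longest chain: Cattail → Zooplankton → Sunfish.
It has 3 species and 2 links.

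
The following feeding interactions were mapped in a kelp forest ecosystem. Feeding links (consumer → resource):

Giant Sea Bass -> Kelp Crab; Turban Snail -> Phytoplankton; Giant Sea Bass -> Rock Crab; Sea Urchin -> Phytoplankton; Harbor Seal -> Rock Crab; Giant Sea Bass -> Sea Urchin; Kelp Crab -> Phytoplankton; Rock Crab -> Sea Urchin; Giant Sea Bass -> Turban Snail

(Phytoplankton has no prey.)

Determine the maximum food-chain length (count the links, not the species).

3 links

One longest chain: Phytoplankton → Sea Urchin → Rock Crab → Harbor Seal.
It has 4 species and 3 links.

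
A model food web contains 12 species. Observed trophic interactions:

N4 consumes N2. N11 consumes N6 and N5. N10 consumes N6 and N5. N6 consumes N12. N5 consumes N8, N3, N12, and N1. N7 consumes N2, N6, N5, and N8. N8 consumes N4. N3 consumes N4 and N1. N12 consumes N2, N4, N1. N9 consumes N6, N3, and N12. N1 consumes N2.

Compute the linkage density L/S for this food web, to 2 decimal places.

L/S = 2.00

There are L = 24 links among S = 12 species.
L/S = 24/12 = 2.0000 ≈ 2.00.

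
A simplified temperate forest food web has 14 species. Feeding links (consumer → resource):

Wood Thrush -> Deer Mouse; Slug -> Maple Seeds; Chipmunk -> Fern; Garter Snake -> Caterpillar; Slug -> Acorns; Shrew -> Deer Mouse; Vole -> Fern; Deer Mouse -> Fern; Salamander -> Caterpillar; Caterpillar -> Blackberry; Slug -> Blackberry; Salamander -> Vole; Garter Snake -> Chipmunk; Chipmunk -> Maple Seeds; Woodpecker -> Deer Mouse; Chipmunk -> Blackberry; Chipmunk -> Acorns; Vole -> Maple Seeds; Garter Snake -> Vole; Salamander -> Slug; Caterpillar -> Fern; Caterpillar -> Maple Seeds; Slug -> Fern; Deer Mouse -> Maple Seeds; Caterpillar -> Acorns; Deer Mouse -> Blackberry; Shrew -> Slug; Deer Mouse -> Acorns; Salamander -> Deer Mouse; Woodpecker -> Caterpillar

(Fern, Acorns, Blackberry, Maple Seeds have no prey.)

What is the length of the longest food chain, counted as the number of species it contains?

One longest chain: Fern → Chipmunk → Garter Snake.
It has 3 species and 2 links.

3 species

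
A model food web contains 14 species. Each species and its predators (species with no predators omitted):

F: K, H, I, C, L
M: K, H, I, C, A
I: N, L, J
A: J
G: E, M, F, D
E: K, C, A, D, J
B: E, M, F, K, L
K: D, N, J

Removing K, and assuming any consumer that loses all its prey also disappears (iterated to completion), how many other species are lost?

0

Remove K.
Every predator of it retains at least one other prey: D still has G, E; N still has I; J still has E, I, A.
No consumer loses all prey, so no secondary extinctions occur.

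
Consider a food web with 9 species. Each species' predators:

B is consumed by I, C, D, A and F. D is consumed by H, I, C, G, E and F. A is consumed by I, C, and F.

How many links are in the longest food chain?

One longest chain: B → D → C.
It has 3 species and 2 links.

2 links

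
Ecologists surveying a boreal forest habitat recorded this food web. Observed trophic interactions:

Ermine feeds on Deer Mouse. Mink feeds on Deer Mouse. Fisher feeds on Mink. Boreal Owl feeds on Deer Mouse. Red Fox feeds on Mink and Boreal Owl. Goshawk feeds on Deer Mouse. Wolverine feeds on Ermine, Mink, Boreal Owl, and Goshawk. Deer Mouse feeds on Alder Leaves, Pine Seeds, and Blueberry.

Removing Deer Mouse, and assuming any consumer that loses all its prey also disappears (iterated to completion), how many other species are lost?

Remove Deer Mouse.
Round 1: Ermine (all prey gone), Goshawk (all prey gone), Boreal Owl (all prey gone), Mink (all prey gone) → extinct.
Round 2: Wolverine (all prey gone), Fisher (all prey gone), Red Fox (all prey gone) → extinct.
No further losses. Total secondary extinctions: 7.

7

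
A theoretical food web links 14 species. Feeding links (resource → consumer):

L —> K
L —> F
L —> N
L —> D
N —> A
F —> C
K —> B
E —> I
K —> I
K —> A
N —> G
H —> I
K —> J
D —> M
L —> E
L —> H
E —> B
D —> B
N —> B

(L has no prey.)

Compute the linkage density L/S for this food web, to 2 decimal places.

L/S = 1.36

There are L = 19 links among S = 14 species.
L/S = 19/14 = 1.3571 ≈ 1.36.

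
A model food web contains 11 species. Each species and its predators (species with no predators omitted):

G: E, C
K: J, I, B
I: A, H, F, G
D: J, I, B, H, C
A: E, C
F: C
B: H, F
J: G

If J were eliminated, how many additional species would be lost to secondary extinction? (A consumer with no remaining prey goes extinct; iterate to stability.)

0

Remove J.
Every predator of it retains at least one other prey: G still has I.
No consumer loses all prey, so no secondary extinctions occur.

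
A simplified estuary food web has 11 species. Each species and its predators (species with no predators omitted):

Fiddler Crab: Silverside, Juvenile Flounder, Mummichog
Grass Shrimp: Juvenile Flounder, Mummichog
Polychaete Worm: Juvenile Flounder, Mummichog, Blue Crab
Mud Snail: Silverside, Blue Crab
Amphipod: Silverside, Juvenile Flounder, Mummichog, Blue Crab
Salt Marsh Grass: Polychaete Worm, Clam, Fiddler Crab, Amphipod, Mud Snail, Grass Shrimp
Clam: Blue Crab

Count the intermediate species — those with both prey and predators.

Intermediate species (has both prey and predators): Polychaete Worm, Clam, Fiddler Crab, Amphipod, Mud Snail, Grass Shrimp.
Count: 6.

6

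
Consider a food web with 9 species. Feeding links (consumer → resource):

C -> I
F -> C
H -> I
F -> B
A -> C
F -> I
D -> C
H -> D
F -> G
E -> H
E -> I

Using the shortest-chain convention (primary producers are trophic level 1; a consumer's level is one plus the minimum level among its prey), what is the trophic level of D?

I is a producer → level 1.
C eats I → level 2.
D eats C → level 3.
No prey of D is below level 2, so 3 is the minimum.

Trophic level 3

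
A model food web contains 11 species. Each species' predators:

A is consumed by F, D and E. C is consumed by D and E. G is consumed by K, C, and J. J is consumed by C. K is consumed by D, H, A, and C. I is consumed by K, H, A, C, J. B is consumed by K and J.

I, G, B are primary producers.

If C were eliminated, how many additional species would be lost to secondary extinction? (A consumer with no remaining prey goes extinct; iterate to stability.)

0

Remove C.
Every predator of it retains at least one other prey: D still has K, A; E still has A.
No consumer loses all prey, so no secondary extinctions occur.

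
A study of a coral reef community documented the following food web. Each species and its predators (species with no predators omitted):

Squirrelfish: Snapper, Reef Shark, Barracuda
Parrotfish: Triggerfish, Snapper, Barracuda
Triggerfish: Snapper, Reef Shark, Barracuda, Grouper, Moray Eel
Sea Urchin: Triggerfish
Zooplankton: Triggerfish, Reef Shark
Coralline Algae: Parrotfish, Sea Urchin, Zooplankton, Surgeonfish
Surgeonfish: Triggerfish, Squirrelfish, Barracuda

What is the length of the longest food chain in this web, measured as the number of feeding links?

3 links

One longest chain: Coralline Algae → Parrotfish → Triggerfish → Snapper.
It has 4 species and 3 links.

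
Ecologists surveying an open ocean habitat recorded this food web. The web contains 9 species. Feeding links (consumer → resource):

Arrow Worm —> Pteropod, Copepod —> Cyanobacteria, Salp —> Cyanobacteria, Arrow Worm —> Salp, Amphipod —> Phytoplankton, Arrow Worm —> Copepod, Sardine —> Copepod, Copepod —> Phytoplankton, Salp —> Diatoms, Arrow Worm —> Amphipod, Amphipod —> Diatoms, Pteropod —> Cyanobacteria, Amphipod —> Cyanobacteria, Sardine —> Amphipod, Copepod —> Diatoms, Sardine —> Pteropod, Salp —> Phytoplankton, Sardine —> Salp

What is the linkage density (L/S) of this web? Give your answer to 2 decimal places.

There are L = 18 links among S = 9 species.
L/S = 18/9 = 2.0000 ≈ 2.00.

L/S = 2.00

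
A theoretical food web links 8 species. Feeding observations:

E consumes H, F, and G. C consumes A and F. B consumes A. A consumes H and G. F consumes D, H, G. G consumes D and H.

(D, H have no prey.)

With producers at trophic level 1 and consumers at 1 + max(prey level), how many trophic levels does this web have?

Producers (level 1): D, H.
D → G → F → C gives C level 4.
No species has a prey at level 4, so no species reaches level 5.

4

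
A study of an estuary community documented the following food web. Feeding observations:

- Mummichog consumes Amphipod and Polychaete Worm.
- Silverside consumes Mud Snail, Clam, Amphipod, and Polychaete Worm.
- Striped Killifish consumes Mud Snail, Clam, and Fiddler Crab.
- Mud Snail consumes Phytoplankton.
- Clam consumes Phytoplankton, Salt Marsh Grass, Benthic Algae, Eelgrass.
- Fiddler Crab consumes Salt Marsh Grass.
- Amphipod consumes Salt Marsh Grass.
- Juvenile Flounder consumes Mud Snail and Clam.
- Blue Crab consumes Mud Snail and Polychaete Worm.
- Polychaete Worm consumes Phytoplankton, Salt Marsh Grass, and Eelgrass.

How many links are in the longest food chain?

2 links

One longest chain: Phytoplankton → Mud Snail → Blue Crab.
It has 3 species and 2 links.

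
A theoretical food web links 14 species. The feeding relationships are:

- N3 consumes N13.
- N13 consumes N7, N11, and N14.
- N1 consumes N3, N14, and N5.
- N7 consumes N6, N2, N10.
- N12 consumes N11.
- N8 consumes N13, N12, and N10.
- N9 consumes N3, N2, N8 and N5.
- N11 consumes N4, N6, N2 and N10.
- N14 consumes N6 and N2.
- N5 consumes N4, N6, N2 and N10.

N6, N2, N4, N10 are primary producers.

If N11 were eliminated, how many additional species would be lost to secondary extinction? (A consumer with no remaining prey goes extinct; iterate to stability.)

1

Remove N11.
Round 1: N12 (all prey gone) → extinct.
No further losses. Total secondary extinctions: 1.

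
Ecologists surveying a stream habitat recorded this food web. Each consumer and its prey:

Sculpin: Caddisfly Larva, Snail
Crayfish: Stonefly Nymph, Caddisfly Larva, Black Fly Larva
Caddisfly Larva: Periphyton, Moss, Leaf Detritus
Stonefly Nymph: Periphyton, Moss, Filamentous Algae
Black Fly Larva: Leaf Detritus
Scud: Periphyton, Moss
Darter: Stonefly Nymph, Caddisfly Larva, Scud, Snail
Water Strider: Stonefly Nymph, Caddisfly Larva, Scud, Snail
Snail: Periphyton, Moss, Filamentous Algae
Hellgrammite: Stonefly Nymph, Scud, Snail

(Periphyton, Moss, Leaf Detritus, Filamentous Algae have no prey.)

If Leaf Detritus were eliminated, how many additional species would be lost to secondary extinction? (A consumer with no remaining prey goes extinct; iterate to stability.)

Remove Leaf Detritus.
Round 1: Black Fly Larva (all prey gone) → extinct.
No further losses. Total secondary extinctions: 1.

1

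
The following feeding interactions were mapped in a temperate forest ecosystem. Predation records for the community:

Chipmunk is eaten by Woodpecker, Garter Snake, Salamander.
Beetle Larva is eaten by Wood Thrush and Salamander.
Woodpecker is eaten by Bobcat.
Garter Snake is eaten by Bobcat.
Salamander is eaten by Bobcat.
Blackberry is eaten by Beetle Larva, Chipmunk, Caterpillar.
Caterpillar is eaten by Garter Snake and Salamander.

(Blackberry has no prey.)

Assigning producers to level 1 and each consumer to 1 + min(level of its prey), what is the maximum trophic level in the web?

Producers (level 1): Blackberry.
Following each consumer down to its lowest-level prey: Blackberry → Chipmunk → Woodpecker → Bobcat (levels 1 through 4).
All prey of Bobcat (Woodpecker 3, Garter Snake 3, Salamander 3) are at level 3 or above, so Bobcat is at level 1 + 3 = 4.
Every consumer has at least one prey at level 3 or below, so none exceeds level 4.

4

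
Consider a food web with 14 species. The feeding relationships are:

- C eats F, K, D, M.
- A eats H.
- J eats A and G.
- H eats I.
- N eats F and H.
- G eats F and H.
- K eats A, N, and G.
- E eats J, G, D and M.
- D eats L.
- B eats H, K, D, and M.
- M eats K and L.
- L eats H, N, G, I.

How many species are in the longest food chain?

One longest chain: I → H → G → L → M → C.
It has 6 species and 5 links.

6 species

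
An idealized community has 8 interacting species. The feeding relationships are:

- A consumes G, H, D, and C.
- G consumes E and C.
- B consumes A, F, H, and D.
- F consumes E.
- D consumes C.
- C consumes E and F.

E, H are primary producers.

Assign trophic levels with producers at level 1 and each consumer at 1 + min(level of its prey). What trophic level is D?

E is a producer → level 1.
C eats E → level 2.
D eats C → level 3.
No prey of D is below level 2, so 3 is the minimum.

Trophic level 3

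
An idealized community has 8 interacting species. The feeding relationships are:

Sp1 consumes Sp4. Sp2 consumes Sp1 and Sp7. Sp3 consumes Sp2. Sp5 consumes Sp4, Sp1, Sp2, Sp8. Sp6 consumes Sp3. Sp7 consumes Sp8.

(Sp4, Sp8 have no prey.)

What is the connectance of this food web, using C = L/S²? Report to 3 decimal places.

The web has S = 8 species and L = 10 feeding links.
C = L / S² = 10 / 64 = 0.1562 ≈ 0.156.

C = 0.156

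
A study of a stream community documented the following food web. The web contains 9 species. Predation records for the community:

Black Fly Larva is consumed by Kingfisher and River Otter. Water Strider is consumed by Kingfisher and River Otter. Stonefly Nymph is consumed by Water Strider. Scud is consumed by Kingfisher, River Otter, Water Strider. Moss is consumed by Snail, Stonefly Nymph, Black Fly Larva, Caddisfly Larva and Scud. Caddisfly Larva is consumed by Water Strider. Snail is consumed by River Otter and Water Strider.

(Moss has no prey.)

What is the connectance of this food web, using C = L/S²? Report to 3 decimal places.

The web has S = 9 species and L = 16 feeding links.
C = L / S² = 16 / 81 = 0.1975 ≈ 0.198.

C = 0.198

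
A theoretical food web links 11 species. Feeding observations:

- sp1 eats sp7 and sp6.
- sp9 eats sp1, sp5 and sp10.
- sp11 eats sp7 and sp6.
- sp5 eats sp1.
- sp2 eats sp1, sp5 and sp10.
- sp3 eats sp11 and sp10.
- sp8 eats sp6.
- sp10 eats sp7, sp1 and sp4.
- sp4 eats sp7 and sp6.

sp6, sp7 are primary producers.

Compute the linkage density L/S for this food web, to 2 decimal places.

There are L = 19 links among S = 11 species.
L/S = 19/11 = 1.7273 ≈ 1.73.

L/S = 1.73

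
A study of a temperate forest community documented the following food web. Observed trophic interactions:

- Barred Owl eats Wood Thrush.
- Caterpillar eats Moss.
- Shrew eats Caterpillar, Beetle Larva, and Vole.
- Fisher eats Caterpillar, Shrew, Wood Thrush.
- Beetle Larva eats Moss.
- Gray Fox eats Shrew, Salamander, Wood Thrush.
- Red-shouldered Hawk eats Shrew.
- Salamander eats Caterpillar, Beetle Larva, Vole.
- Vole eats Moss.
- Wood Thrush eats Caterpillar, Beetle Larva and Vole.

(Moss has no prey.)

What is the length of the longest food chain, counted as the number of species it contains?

One longest chain: Moss → Vole → Wood Thrush → Barred Owl.
It has 4 species and 3 links.

4 species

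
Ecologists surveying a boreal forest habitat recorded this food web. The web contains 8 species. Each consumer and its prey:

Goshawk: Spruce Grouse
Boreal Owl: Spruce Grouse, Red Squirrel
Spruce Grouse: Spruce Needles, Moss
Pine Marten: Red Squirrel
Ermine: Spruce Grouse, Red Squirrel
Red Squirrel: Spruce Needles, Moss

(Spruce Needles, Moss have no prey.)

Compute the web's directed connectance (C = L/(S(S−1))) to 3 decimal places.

C = 0.179

The web has S = 8 species and L = 10 feeding links.
C = L / (S(S−1)) = 10 / 56 = 0.1786 ≈ 0.179.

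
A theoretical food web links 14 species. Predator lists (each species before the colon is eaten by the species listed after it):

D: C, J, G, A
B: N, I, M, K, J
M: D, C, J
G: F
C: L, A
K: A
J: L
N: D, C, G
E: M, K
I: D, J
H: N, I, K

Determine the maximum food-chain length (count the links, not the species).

4 links

One longest chain: B → N → D → G → F.
It has 5 species and 4 links.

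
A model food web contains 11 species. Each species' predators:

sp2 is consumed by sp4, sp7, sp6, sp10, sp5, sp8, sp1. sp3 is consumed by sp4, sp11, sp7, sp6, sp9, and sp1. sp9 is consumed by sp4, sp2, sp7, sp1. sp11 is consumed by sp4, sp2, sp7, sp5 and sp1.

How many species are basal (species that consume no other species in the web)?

Basal species (no prey listed): sp3.
Count: 1.

1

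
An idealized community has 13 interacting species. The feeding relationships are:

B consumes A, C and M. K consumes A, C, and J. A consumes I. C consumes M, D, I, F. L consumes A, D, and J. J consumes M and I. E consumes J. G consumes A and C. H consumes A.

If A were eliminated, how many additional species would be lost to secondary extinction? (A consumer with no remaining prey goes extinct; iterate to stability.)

1

Remove A.
Round 1: H (all prey gone) → extinct.
No further losses. Total secondary extinctions: 1.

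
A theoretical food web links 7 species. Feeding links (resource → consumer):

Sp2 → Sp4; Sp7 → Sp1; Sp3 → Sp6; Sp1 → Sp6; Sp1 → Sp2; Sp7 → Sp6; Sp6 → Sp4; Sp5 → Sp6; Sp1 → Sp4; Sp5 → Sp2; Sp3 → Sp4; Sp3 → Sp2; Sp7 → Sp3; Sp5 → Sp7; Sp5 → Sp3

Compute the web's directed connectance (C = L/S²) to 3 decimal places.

The web has S = 7 species and L = 15 feeding links.
C = L / S² = 15 / 49 = 0.3061 ≈ 0.306.

C = 0.306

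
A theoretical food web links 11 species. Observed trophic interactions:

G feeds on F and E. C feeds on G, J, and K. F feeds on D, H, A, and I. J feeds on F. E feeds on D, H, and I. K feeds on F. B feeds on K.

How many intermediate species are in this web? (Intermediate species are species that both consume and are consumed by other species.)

Intermediate species (has both prey and predators): E, F, G, J, K.
Count: 5.

5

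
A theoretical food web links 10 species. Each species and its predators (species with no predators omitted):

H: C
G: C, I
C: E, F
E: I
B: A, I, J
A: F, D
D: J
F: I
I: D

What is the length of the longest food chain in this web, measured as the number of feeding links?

5 links

One longest chain: G → C → E → I → D → J.
It has 6 species and 5 links.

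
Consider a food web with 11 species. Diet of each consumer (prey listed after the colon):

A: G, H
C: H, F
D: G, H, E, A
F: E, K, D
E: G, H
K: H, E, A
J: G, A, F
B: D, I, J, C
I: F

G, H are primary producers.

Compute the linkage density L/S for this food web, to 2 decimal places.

L/S = 2.18

There are L = 24 links among S = 11 species.
L/S = 24/11 = 2.1818 ≈ 2.18.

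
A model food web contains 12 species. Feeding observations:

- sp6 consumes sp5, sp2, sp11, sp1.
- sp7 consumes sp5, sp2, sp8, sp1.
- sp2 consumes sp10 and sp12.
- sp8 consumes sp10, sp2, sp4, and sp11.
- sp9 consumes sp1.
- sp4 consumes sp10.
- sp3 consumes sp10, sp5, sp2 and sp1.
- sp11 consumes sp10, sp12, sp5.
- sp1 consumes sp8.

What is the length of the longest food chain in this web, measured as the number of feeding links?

4 links

One longest chain: sp12 → sp11 → sp8 → sp1 → sp6.
It has 5 species and 4 links.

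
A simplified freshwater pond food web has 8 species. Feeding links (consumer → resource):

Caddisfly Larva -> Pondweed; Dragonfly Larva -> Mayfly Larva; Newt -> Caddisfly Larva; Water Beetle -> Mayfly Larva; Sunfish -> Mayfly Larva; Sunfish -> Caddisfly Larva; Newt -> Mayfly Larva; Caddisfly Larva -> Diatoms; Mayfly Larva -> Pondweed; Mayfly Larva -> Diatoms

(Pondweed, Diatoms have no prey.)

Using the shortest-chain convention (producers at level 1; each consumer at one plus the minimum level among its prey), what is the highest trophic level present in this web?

3

Producers (level 1): Pondweed, Diatoms.
Following each consumer down to its lowest-level prey: Pondweed → Caddisfly Larva → Newt (levels 1 through 3).
All prey of Newt (Caddisfly Larva 2, Mayfly Larva 2) are at level 2 or above, so Newt is at level 1 + 2 = 3.
Every consumer has at least one prey at level 2 or below, so none exceeds level 3.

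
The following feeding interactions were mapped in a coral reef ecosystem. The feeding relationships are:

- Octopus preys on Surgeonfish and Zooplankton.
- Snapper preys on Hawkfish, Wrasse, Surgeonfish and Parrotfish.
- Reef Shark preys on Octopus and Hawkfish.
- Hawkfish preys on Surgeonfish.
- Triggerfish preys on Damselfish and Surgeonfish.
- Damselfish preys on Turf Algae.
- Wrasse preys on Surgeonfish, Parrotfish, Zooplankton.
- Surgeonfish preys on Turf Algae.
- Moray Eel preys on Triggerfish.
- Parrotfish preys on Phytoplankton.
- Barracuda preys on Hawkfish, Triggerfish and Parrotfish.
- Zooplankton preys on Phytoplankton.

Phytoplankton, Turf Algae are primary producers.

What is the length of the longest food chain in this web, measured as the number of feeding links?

One longest chain: Turf Algae → Surgeonfish → Hawkfish → Barracuda.
It has 4 species and 3 links.

3 links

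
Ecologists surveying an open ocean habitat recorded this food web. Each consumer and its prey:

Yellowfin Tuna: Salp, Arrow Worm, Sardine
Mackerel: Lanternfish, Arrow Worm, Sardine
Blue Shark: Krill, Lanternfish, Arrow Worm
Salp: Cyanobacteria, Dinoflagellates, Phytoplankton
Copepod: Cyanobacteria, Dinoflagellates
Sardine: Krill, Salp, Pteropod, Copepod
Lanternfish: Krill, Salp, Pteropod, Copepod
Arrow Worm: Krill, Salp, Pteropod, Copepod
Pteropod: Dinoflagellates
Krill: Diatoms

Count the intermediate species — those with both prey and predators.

Intermediate species (has both prey and predators): Krill, Salp, Pteropod, Copepod, Lanternfish, Arrow Worm, Sardine.
Count: 7.

7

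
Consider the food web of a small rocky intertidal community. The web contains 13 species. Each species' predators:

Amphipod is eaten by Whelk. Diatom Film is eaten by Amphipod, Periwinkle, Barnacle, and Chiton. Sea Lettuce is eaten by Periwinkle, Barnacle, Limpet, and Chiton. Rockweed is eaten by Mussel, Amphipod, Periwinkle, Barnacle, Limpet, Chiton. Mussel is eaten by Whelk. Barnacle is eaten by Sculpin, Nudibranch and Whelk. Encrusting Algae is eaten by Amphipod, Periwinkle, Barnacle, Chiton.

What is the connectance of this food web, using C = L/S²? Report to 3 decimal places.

C = 0.136

The web has S = 13 species and L = 23 feeding links.
C = L / S² = 23 / 169 = 0.1361 ≈ 0.136.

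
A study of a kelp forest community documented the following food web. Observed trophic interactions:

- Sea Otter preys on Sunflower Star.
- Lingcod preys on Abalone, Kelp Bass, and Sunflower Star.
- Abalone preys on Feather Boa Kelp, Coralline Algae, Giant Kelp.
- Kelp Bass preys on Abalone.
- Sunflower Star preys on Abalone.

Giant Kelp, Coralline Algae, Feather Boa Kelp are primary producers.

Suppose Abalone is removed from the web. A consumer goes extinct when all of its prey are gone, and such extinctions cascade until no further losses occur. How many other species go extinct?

4

Remove Abalone.
Round 1: Sunflower Star (all prey gone), Kelp Bass (all prey gone) → extinct.
Round 2: Lingcod (all prey gone), Sea Otter (all prey gone) → extinct.
No further losses. Total secondary extinctions: 4.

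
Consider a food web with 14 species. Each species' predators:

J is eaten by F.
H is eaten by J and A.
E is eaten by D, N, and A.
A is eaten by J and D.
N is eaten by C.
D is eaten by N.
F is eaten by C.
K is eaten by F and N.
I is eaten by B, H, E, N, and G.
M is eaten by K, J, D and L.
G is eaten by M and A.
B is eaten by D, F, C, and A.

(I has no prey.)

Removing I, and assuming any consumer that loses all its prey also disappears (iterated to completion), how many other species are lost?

13

Remove I.
Round 1: H (all prey gone), B (all prey gone), G (all prey gone), E (all prey gone) → extinct.
Round 2: M (all prey gone), A (all prey gone) → extinct.
Round 3: K (all prey gone), D (all prey gone), J (all prey gone), L (all prey gone) → extinct.
Round 4: F (all prey gone), N (all prey gone) → extinct.
Round 5: C (all prey gone) → extinct.
No further losses. Total secondary extinctions: 13.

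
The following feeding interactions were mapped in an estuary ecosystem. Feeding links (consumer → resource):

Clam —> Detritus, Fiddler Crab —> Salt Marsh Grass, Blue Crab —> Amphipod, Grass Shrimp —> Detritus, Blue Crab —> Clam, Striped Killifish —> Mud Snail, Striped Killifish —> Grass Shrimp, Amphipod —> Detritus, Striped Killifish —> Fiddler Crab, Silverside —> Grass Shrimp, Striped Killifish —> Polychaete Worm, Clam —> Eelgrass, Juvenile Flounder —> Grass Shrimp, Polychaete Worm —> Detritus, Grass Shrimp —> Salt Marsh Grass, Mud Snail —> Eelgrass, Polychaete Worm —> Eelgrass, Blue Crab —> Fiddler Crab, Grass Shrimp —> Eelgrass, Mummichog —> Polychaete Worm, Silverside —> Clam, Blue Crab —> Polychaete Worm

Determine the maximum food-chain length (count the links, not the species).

One longest chain: Detritus → Polychaete Worm → Mummichog.
It has 3 species and 2 links.

2 links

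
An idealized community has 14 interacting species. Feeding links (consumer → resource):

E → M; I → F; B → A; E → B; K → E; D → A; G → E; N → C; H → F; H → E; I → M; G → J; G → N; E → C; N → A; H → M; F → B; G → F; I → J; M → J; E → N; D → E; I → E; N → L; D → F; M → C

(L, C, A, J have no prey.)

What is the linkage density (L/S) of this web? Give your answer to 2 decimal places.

L/S = 1.86

There are L = 26 links among S = 14 species.
L/S = 26/14 = 1.8571 ≈ 1.86.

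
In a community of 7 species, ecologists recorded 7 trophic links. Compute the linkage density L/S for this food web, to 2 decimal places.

L/S = 1.00

There are L = 7 links among S = 7 species.
L/S = 7/7 = 1.0000 ≈ 1.00.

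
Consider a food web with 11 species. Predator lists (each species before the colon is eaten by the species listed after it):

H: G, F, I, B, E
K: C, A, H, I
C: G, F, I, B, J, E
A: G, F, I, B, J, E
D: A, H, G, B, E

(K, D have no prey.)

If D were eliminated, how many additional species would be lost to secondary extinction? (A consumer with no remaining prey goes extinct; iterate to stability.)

Remove D.
Every predator of it retains at least one other prey: A still has K; H still has K; G still has C, A, H; B still has C, A, H; E still has C, A, H.
No consumer loses all prey, so no secondary extinctions occur.

0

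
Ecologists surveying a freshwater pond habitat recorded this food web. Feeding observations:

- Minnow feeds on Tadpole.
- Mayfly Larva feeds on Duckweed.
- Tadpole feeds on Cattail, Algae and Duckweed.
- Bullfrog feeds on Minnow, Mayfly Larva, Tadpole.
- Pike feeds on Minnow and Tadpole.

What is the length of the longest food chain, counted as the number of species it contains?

One longest chain: Algae → Tadpole → Minnow → Pike.
It has 4 species and 3 links.

4 species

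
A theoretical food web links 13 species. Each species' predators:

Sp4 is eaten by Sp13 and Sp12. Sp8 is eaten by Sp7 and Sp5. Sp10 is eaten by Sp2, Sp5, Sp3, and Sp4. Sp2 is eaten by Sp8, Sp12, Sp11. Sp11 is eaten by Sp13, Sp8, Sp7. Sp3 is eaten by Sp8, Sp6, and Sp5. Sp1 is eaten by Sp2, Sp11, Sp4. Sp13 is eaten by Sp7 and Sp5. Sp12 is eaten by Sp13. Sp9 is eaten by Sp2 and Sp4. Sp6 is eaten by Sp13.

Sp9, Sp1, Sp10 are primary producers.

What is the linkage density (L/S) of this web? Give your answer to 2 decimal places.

There are L = 26 links among S = 13 species.
L/S = 26/13 = 2.0000 ≈ 2.00.

L/S = 2.00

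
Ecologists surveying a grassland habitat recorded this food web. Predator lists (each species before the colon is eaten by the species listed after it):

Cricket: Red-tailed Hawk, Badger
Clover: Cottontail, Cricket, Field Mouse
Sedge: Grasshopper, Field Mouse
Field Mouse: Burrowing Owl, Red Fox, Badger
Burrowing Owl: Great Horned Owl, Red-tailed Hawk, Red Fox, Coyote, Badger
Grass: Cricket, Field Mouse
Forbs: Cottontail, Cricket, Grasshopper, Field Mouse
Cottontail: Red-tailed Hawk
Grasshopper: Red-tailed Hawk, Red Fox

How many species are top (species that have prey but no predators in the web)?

5

Top species (has prey, but nothing eats it): Great Horned Owl, Red-tailed Hawk, Red Fox, Coyote, Badger.
Count: 5.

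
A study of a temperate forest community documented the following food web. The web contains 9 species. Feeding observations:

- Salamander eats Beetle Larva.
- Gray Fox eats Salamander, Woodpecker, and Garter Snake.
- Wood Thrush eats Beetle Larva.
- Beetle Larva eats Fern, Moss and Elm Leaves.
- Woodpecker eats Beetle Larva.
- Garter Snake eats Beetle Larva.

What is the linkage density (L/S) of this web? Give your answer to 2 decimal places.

There are L = 10 links among S = 9 species.
L/S = 10/9 = 1.1111 ≈ 1.11.

L/S = 1.11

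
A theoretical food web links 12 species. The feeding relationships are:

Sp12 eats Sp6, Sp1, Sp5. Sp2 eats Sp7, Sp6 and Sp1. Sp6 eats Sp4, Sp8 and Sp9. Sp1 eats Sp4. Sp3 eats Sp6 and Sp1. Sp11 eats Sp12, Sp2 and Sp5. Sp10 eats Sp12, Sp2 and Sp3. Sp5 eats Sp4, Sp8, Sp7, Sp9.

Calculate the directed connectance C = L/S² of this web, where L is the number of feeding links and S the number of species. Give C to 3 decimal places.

The web has S = 12 species and L = 22 feeding links.
C = L / S² = 22 / 144 = 0.1528 ≈ 0.153.

C = 0.153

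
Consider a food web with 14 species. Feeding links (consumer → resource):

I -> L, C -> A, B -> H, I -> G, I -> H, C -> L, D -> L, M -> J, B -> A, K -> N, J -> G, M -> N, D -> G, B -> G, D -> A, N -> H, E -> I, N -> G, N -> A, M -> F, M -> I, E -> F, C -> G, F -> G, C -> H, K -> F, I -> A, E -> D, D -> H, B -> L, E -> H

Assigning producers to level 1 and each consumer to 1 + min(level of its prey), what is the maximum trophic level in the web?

3

Producers (level 1): A, L, H, G.
Following each consumer down to its lowest-level prey: A → N → K (levels 1 through 3).
All prey of K (N 2, F 2) are at level 2 or above, so K is at level 1 + 2 = 3.
Every consumer has at least one prey at level 2 or below, so none exceeds level 3.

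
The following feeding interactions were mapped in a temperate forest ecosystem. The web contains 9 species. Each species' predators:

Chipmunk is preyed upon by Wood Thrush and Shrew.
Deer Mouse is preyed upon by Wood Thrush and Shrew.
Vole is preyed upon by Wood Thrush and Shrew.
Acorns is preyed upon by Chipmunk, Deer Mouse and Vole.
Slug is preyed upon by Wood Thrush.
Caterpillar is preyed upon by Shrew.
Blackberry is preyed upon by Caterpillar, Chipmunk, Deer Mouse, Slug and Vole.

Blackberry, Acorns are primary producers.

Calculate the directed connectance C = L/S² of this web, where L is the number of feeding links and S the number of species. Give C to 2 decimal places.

The web has S = 9 species and L = 16 feeding links.
C = L / S² = 16 / 81 = 0.1975 ≈ 0.20.

C = 0.20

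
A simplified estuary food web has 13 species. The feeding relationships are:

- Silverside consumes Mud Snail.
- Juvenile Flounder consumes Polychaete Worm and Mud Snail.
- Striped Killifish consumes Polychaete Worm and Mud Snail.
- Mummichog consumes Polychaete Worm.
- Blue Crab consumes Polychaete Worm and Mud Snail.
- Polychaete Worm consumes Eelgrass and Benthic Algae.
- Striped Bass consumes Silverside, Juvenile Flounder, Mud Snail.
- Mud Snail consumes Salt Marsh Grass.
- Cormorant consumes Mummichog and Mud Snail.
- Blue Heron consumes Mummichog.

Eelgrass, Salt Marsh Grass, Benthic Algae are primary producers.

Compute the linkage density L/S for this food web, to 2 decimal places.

L/S = 1.31

There are L = 17 links among S = 13 species.
L/S = 17/13 = 1.3077 ≈ 1.31.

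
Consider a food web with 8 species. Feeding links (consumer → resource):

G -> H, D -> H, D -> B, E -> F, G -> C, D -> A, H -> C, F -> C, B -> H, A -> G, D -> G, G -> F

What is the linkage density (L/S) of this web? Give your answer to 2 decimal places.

There are L = 12 links among S = 8 species.
L/S = 12/8 = 1.5000 ≈ 1.50.

L/S = 1.50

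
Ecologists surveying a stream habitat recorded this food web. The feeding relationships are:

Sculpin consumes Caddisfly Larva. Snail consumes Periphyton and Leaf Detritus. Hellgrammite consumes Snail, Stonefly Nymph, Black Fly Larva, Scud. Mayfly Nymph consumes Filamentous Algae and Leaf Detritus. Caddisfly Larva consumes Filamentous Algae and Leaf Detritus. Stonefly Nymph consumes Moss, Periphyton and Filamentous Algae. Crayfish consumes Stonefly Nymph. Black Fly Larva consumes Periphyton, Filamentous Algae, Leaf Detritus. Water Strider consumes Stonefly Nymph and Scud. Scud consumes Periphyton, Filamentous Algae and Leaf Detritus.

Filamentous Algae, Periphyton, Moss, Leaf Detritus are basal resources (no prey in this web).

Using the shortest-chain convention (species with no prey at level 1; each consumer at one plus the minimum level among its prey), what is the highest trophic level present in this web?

3

Basal resources (level 1): Filamentous Algae, Periphyton, Moss, Leaf Detritus.
Following each consumer down to its lowest-level prey: Filamentous Algae → Caddisfly Larva → Sculpin (levels 1 through 3).
All prey of Sculpin (Caddisfly Larva 2) are at level 2 or above, so Sculpin is at level 1 + 2 = 3.
Every consumer has at least one prey at level 2 or below, so none exceeds level 3.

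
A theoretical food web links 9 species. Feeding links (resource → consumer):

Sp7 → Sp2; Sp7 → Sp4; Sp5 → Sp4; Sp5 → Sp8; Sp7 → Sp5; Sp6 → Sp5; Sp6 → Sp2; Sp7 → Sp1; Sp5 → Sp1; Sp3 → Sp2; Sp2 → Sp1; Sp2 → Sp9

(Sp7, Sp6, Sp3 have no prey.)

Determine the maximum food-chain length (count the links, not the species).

2 links

One longest chain: Sp7 → Sp5 → Sp8.
It has 3 species and 2 links.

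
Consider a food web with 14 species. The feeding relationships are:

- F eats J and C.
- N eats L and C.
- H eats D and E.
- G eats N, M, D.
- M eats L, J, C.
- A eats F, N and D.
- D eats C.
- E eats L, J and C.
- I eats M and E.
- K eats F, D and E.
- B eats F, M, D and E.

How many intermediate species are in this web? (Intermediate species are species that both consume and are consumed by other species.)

Intermediate species (has both prey and predators): F, M, D, E, N.
Count: 5.

5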